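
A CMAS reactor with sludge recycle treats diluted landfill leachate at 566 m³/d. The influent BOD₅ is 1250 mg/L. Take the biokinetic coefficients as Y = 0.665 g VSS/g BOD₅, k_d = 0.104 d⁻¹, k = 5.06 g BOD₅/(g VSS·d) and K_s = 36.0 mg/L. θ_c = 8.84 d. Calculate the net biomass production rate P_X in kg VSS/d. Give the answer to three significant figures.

From the Monod/SRT balance for a CMAS, S = K_s·(1+k_d θ_c)/[θ_c·(Y k − k_d) − 1] = 36.0 × (1 + 0.104 × 8.84) / [8.84 × (0.665 × 5.06 − 0.104) − 1] = 69.10 / 27.83 = 2.483 mg/L.
Observed yield with endogenous decay: Y_obs = Y / (1 + k_d·θ_c) = 0.665 / (1 + 0.104 × 8.84) = 0.665 / 1.919 = 0.3465 g VSS/g BOD₅.
Substrate removed = Q·(S₀ − S) = 566 m³/d × (1250 − 2.48) g/m³ = 7.06×10^5 g/d = 706.1 kg/d.
Net biomass production P_X = Y_obs × Q·(S₀ − S) = 0.3465 × 706.1 = 244.6 kg VSS/d.

P_X ≈ 245 kg VSS/d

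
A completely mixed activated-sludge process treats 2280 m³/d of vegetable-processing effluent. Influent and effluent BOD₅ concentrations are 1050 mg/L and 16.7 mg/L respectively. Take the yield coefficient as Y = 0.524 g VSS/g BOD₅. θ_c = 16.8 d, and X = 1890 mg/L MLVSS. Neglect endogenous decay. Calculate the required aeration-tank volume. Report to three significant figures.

V·X = Y·Q·ΔS·θ_c gives V = 0.524 × 2280 × (1050 − 16.7) × 16.8 / 1890 = 10973 m³.

V ≈ 11000 m³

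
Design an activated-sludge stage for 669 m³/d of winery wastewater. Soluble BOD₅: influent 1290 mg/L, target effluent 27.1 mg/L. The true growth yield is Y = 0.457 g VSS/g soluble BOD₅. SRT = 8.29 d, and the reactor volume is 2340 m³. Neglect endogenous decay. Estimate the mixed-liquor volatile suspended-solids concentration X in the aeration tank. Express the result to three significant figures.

X ≈ 1370 mg/L

From V·X = Y·Q·(S₀ − S)·θ_c (decay neglected): X = 0.457 × 669 × (1290 − 27.1) × 8.29 / 2340 = 1368 mg/L.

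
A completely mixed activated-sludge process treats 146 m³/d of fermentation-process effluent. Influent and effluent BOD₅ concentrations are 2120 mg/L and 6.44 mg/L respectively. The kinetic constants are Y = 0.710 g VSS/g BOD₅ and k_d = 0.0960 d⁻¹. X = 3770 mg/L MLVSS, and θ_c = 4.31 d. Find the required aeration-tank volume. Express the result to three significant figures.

From the SRT design equation V = Y Q (S₀−S) θ_c / [X (1 + k_d θ_c)] = 0.710 × 146 × (2120 − 6.44) × 4.31 / [3770 × (1 + 0.0960 × 4.31)] = 9.44×10^5 / 5330 = 177.2 m³.

V ≈ 177 m³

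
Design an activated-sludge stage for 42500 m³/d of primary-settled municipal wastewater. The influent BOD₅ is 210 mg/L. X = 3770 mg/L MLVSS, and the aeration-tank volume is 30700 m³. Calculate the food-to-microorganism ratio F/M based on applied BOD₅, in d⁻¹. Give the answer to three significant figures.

Food-to-microorganism ratio F/M = Q S₀ / (V X) = 42500 × 210 / (30700 × 3770) = 0.07711 d⁻¹.

F/M ≈ 0.0771 d⁻¹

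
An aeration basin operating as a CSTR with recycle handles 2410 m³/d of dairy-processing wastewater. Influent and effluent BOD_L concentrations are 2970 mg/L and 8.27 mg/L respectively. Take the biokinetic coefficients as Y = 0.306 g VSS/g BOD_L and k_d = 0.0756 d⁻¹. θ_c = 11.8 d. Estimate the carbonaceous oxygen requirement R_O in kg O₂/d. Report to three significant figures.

Observed yield with endogenous decay: Y_obs = Y / (1 + k_d·θ_c) = 0.306 / (1 + 0.0756 × 11.8) = 0.306 / 1.892 = 0.1617 g VSS/g BOD_L.
Mass of BOD_L removed per day: Q(S₀ − S) = 2410 × 2962 g/m³ = 7138 kg/d.
P_X = Y_obs·Q·(S₀ − S) = 0.1617 × 7138 = 1154 kg VSS/d.
R_O = Q·ΔS − 1.42 P_X = 7138 − 1639 = 5499 kg O₂/d.

R_O ≈ 5500 kg O₂/d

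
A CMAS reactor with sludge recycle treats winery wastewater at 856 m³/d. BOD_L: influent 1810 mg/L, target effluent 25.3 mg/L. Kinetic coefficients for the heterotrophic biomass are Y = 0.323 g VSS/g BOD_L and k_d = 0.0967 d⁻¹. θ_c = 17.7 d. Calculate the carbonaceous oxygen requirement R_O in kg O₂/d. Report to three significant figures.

Observed yield with endogenous decay: Y_obs = Y / (1 + k_d·θ_c) = 0.323 / (1 + 0.0967 × 17.7) = 0.323 / 2.712 = 0.1191 g VSS/g BOD_L.
Substrate removed = Q·(S₀ − S) = 856 m³/d × (1810 − 25.3) g/m³ = 1.53×10^6 g/d = 1528 kg/d.
P_X = Y_obs·Q·(S₀ − S) = 0.1191 × 1528 = 182.0 kg VSS/d.
R_O = Q·ΔS − 1.42 P_X = 1528 − 258.4 = 1269 kg O₂/d.

R_O ≈ 1270 kg O₂/d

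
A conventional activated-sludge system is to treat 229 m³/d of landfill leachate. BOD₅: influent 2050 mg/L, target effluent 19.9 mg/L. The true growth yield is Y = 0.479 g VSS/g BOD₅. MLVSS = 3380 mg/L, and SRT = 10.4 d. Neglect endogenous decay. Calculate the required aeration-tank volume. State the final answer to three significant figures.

With k_d = 0 the design equation reduces to V = Y Q (S₀−S) θ_c / X = 0.479 × 229 × (2050 − 19.9) × 10.4 / 3380 = 685.2 m³.

V ≈ 685 m³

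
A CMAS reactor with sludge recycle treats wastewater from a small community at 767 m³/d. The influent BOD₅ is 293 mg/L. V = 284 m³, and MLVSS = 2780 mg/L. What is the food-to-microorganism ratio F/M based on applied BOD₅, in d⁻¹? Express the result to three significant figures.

Food-to-microorganism ratio F/M = Q S₀ / (V X) = 767 × 293 / (284.0 × 2780) = 0.2846 d⁻¹.

F/M ≈ 0.285 d⁻¹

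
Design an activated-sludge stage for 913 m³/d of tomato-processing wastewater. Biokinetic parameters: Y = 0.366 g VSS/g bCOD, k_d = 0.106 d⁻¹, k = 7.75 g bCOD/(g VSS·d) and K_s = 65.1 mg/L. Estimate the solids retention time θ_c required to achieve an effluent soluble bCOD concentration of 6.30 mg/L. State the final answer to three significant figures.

From 1/θ_c = Y·k·S/(K_s + S) − k_d: Y·k·S/(K_s+S) = 0.366 × 7.75 × 6.30 / (65.1 + 6.30) = 0.2503 d⁻¹.
1/θ_c = 0.2503 − 0.106 = 0.1443 d⁻¹, so θ_c = 6.931 d.

θ_c ≈ 6.93 d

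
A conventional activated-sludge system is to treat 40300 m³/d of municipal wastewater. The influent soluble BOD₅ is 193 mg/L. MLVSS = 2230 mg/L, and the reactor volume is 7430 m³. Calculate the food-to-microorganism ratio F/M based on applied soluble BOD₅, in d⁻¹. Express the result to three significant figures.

F/M ≈ 0.469 d⁻¹

Food-to-microorganism ratio F/M = Q S₀ / (V X) = 40300 × 193 / (7430 × 2230) = 0.4694 d⁻¹.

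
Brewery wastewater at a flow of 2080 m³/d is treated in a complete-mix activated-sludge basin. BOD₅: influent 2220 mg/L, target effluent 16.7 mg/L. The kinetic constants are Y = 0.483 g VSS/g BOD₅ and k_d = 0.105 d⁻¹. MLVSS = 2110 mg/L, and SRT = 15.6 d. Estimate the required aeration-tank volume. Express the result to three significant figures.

Steady-state biomass mass balance: V·X·(1 + k_d·θ_c) = Y·Q·(S₀ − S)·θ_c, so V = 0.483 × 2080 × (2220 − 16.7) × 15.6 / [2110 × (1 + 0.105 × 15.6)] = 3.45×10^7 / 5566 = 6204 m³.

V ≈ 6200 m³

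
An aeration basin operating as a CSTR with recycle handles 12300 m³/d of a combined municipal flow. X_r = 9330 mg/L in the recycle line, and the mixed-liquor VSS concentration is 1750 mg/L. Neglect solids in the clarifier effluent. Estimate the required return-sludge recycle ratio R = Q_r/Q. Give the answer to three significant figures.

Mass balance around the secondary clarifier (neglecting effluent solids): R = X / (X_r − X) = 1750 / (9330 − 1750) = 0.2309.

R ≈ 0.231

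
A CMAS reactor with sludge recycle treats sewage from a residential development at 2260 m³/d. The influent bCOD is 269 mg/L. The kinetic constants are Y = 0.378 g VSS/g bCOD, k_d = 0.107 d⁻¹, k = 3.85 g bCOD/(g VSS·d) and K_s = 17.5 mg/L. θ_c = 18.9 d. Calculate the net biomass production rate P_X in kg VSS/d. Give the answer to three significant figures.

From the Monod/SRT balance for a CMAS, S = K_s·(1+k_d θ_c)/[θ_c·(Y k − k_d) − 1] = 17.5 × (1 + 0.107 × 18.9) / [18.9 × (0.378 × 3.85 − 0.107) − 1] = 52.89 / 24.48 = 2.160 mg/L.
The observed yield is Y_obs = Y/(1 + k_d·θ_c) = 0.378 / (1 + 0.107 × 18.9) = 0.378 / 3.022 = 0.1251 g VSS per g bCOD removed.
Q·(S₀ − S) = 2260 × (269 − 2.16) × 10⁻³ = 603.1 kg/d removed.
So the net sludge growth is P_X = 0.1251 × 603.1 = 75.42 kg VSS/d.

P_X ≈ 75.4 kg VSS/d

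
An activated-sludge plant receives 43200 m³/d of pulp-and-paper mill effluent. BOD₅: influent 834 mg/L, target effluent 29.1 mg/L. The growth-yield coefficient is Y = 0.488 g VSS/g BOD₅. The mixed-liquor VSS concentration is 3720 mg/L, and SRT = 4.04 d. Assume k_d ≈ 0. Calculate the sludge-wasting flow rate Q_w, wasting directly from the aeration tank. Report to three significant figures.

Q_w ≈ 4560 m³/d

Biomass mass balance (decay neglected): V·X = Y·Q·(S₀ − S)·θ_c, so V = 0.488 × 43200 × (834 − 29.1) × 4.04 / 3720 = 18428 m³.
Wasting from the aeration tank: Q_w = V / θ_c = 18428 / 4.04 = 4561 m³/d.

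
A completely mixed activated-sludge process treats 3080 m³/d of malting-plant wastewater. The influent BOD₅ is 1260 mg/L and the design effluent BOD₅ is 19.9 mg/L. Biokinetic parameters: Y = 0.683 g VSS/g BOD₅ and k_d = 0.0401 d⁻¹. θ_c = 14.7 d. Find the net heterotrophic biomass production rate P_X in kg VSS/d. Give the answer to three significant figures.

The observed yield is Y_obs = Y/(1 + k_d·θ_c) = 0.683 / (1 + 0.0401 × 14.7) = 0.683 / 1.589 = 0.4297 g VSS per g BOD₅ removed.
Mass of BOD₅ removed per day: Q(S₀ − S) = 3080 × 1240 g/m³ = 3820 kg/d.
Net biomass production P_X = Y_obs × Q·(S₀ − S) = 0.4297 × 3820 = 1641 kg VSS/d.

P_X ≈ 1640 kg VSS/d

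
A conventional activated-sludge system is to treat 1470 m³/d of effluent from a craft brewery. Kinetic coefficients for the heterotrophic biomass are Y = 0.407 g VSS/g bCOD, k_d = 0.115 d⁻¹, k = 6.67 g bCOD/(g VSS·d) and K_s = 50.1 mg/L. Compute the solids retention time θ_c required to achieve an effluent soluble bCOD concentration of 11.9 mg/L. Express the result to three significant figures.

At the target effluent, Y k S/(K_s+S) = 0.407×6.67×11.9/62.00 = 0.5210 d⁻¹.
Then 1/θ_c = μ − k_d = 0.5210 − 0.115 = 0.4060 d⁻¹, giving θ_c = 2.463 d.

θ_c ≈ 2.46 d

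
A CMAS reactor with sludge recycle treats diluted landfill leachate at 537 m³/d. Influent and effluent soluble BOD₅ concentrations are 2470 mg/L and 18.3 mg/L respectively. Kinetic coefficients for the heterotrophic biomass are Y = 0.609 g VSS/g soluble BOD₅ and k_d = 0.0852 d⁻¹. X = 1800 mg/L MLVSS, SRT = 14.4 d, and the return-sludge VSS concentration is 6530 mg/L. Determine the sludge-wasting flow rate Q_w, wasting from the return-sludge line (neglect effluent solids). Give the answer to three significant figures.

From the SRT design equation V = Y Q (S₀−S) θ_c / [X (1 + k_d θ_c)] = 0.609 × 537 × (2470 − 18.3) × 14.4 / [1800 × (1 + 0.0852 × 14.4)] = 1.15×10^7 / 4008 = 2880 m³.
Wasting from the return line (neglecting effluent solids): Q_w = V·X / (θ_c·X_r) = 2880 × 1800 / (14.4 × 6530) = 55.14 m³/d.

Q_w ≈ 55.1 m³/d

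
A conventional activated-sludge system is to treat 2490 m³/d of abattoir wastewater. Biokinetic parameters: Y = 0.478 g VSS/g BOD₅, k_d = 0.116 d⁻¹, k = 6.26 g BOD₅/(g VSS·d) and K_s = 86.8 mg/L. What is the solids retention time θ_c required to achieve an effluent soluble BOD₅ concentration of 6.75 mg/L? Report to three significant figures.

θ_c ≈ 10.0 d

From 1/θ_c = Y·k·S/(K_s + S) − k_d: Y·k·S/(K_s+S) = 0.478 × 6.26 × 6.75 / (86.8 + 6.75) = 0.2159 d⁻¹.
θ_c = 1/(μ − k_d) = 1/(0.2159 − 0.116) = 1/0.09990 = 10.01 d.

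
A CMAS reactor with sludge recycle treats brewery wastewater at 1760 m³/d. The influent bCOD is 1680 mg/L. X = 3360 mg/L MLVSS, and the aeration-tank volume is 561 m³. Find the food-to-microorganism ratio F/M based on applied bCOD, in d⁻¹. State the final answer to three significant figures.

F/M ≈ 1.57 d⁻¹

F/M = Q·S₀ / (V·X) = 1760 × 1680 / (561.0 × 3360) = 1.569 g bCOD·(g VSS·d)⁻¹.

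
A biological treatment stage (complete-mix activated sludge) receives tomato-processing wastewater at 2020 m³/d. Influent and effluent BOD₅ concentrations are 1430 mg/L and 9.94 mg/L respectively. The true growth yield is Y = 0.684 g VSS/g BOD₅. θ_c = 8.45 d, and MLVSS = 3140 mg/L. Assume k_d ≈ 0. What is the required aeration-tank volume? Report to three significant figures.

V·X = Y·Q·ΔS·θ_c gives V = 0.684 × 2020 × (1430 − 9.94) × 8.45 / 3140 = 5280 m³.

V ≈ 5280 m³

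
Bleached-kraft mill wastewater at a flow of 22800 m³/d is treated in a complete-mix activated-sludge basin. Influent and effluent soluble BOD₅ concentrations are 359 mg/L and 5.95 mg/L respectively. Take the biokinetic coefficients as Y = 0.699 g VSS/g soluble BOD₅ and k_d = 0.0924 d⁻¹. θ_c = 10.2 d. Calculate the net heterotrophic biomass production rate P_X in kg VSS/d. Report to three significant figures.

P_X ≈ 2900 kg VSS/d

Y_obs = Y / (1 + k_d θ_c) = 0.699 / (1 + 0.0924 × 10.2) = 0.699 / 1.942 = 0.3598.
ΔS = 359 − 5.95 = 353.1 mg/L, so the substrate removal rate is 22800 × 353.1/1000 = 8050 kg soluble BOD₅/d.
So the net sludge growth is P_X = 0.3598 × 8050 = 2897 kg VSS/d.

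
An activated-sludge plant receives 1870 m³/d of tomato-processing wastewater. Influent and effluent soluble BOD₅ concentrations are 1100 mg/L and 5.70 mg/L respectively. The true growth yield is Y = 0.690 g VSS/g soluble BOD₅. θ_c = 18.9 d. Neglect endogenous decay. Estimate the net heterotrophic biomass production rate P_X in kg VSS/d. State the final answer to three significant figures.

No decay correction is needed, so Y_obs = Y = 0.690.
Mass of soluble BOD₅ removed per day: Q(S₀ − S) = 1870 × 1094 g/m³ = 2046 kg/d.
Biomass produced: P_X = Y_obs·Q·ΔS = 0.6900 × 2046 ≈ 1412 kg VSS/d.

P_X ≈ 1410 kg VSS/d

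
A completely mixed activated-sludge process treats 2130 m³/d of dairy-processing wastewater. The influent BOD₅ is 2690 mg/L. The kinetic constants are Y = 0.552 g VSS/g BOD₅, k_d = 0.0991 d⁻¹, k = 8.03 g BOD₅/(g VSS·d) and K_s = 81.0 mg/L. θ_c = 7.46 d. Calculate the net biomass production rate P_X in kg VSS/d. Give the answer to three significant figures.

P_X ≈ 1820 kg VSS/d

Effluent substrate depends only on kinetics and SRT: S = K_s(1 + k_d θ_c) / [θ_c(Yk − k_d) − 1] = 81.0 × (1 + 0.0991 × 7.46) / [7.46 × (0.552 × 8.03 − 0.0991) − 1] = 140.9 / 31.33 = 4.497 mg/L.
Observed yield with endogenous decay: Y_obs = Y / (1 + k_d·θ_c) = 0.552 / (1 + 0.0991 × 7.46) = 0.552 / 1.739 = 0.3174 g VSS/g BOD₅.
Substrate removed = Q·(S₀ − S) = 2130 m³/d × (2690 − 4.50) g/m³ = 5.72×10^6 g/d = 5720 kg/d.
Net biomass production P_X = Y_obs × Q·(S₀ − S) = 0.3174 × 5720 = 1815 kg VSS/d.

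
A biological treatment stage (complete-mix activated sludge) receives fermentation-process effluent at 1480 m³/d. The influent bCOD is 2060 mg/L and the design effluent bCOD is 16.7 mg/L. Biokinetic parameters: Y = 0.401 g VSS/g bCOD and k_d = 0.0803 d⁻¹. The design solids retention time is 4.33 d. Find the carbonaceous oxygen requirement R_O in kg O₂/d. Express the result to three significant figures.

R_O ≈ 1750 kg O₂/d

The observed yield is Y_obs = Y/(1 + k_d·θ_c) = 0.401 / (1 + 0.0803 × 4.33) = 0.401 / 1.348 = 0.2975 g VSS per g bCOD removed.
Q·(S₀ − S) = 1480 × (2060 − 16.7) × 10⁻³ = 3024 kg/d removed.
Net sludge production P_X = 0.2975 × 3024 = 899.8 kg VSS/d.
Carbonaceous O₂ demand = substrate oxidised − cell-mass equivalent = 3024 − 1.42 × 899.8 = 1746 kg O₂/d.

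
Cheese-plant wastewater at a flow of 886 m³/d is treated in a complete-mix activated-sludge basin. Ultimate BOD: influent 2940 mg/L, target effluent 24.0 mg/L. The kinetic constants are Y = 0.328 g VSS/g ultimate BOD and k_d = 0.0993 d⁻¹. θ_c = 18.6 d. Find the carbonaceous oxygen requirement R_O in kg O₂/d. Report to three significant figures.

R_O ≈ 2160 kg O₂/d

Observed yield with endogenous decay: Y_obs = Y / (1 + k_d·θ_c) = 0.328 / (1 + 0.0993 × 18.6) = 0.328 / 2.847 = 0.1152 g VSS/g ultimate BOD.
Substrate removed = Q·(S₀ − S) = 886 m³/d × (2940 − 24.0) g/m³ = 2.58×10^6 g/d = 2584 kg/d.
P_X = Y_obs·Q·(S₀ − S) = 0.1152 × 2584 = 297.7 kg VSS/d.
Carbonaceous O₂ demand = substrate oxidised − cell-mass equivalent = 2584 − 1.42 × 297.7 = 2161 kg O₂/d.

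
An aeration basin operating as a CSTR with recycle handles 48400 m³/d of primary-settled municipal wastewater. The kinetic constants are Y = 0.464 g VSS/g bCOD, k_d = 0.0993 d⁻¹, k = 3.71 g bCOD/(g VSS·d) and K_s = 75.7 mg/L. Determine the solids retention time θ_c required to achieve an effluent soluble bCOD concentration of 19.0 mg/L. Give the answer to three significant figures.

Specific growth rate at S = 19.0 mg/L: μ = YkS/(K_s+S) = 0.464·3.71·19.0/(75.7+19.0) = 0.3454 d⁻¹.
Then 1/θ_c = μ − k_d = 0.3454 − 0.0993 = 0.2461 d⁻¹, giving θ_c = 4.064 d.

θ_c ≈ 4.06 d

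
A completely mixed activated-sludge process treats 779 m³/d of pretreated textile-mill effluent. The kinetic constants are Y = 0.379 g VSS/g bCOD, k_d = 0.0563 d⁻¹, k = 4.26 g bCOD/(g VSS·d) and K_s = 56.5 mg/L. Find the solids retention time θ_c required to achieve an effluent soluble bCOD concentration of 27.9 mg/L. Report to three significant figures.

From 1/θ_c = Y·k·S/(K_s + S) − k_d: Y·k·S/(K_s+S) = 0.379 × 4.26 × 27.9 / (56.5 + 27.9) = 0.5337 d⁻¹.
1/θ_c = 0.5337 − 0.0563 = 0.4774 d⁻¹, so θ_c = 2.095 d.

θ_c ≈ 2.09 d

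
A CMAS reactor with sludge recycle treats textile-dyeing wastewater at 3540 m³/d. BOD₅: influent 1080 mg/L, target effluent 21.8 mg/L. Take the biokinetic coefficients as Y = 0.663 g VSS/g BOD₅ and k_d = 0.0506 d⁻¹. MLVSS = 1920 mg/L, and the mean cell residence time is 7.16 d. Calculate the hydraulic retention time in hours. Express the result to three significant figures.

τ ≈ 46.1 h

From the SRT design equation V = Y Q (S₀−S) θ_c / [X (1 + k_d θ_c)] = 0.663 × 3540 × (1080 − 21.8) × 7.16 / [1920 × (1 + 0.0506 × 7.16)] = 1.78×10^7 / 2616 = 6799 m³.
Hydraulic retention time τ = V/Q = 6799 / 3540 = 1.921 d = 46.09 h.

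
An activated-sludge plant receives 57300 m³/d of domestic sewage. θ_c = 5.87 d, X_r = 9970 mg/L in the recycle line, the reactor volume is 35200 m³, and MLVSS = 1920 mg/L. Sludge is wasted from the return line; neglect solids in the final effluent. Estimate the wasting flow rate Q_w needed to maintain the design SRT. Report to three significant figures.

θ_c = V·X/(Q_w·X_r) when wasting from the recycle, so Q_w = V·X/(θ_c·X_r) = 35200 × 1920 / (5.87 × 9970) = 1155 m³/d.

Q_w ≈ 1150 m³/d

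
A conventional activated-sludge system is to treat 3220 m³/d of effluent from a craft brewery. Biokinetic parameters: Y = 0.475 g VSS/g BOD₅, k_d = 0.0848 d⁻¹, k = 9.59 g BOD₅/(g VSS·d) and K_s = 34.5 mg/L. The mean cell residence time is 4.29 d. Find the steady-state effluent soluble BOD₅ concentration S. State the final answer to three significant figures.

S ≈ 2.59 mg/L

Effluent substrate depends only on kinetics and SRT: S = K_s(1 + k_d θ_c) / [θ_c(Yk − k_d) − 1] = 34.5 × (1 + 0.0848 × 4.29) / [4.29 × (0.475 × 9.59 − 0.0848) − 1] = 47.05 / 18.18 = 2.588 mg/L.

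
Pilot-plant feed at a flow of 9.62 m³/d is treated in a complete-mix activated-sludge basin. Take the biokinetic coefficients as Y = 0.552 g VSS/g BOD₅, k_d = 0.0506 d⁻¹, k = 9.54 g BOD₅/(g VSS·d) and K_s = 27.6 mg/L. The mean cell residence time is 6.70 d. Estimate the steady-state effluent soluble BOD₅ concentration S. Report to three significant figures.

S ≈ 1.09 mg/L

For a completely mixed reactor with recycle the Lawrence–McCarty relation gives S = K_s·(1 + k_d·θ_c) / [θ_c·(Y·k − k_d) − 1] = 27.6 × (1 + 0.0506 × 6.70) / [6.70 × (0.552 × 9.54 − 0.0506) − 1] = 36.96 / 33.94 = 1.089 mg/L.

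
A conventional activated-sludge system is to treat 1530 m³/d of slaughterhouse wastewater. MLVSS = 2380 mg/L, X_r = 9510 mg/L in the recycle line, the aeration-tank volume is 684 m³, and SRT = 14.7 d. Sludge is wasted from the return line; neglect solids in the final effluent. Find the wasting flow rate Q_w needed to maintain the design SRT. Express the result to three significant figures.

Q_w ≈ 11.6 m³/d

Q_w = (V·X)/(θ_c X_r) = 684.0 × 2380 / (14.7 × 9510) = 11.64 m³/d.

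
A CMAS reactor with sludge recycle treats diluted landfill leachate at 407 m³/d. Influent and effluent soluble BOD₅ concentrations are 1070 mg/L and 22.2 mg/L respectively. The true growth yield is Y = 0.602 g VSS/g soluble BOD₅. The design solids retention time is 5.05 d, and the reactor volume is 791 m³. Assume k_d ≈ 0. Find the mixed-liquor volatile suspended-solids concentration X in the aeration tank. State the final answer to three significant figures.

X = Y·Q·ΔS·θ_c / V = 0.602 × 407 × (1070 − 22.2) × 5.05 / 791 = 1639 mg/L.

X ≈ 1640 mg/L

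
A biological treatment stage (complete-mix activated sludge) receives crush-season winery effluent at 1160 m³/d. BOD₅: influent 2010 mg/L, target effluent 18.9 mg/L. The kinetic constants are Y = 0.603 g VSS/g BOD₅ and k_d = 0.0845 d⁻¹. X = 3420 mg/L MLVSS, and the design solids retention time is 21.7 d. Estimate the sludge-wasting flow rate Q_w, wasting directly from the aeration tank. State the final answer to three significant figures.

Steady-state biomass mass balance: V·X·(1 + k_d·θ_c) = Y·Q·(S₀ − S)·θ_c, so V = 0.603 × 1160 × (2010 − 18.9) × 21.7 / [3420 × (1 + 0.0845 × 21.7)] = 3.02×10^7 / 9691 = 3119 m³.
Wasting from the aeration tank: Q_w = V / θ_c = 3119 / 21.7 = 143.7 m³/d.

Q_w ≈ 144 m³/d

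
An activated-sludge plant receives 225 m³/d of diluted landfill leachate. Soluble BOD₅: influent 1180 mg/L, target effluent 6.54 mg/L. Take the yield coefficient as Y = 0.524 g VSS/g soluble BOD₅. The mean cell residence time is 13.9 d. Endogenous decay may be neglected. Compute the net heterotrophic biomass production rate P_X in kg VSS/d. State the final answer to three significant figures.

With endogenous decay neglected, the observed yield equals the true yield: Y_obs = Y = 0.524 g VSS/g soluble BOD₅.
Substrate removed = Q·(S₀ − S) = 225 m³/d × (1180 − 6.54) g/m³ = 2.64×10^5 g/d = 264.0 kg/d.
Net biomass production P_X = Y_obs × Q·(S₀ − S) = 0.5240 × 264.0 = 138.4 kg VSS/d.

P_X ≈ 138 kg VSS/d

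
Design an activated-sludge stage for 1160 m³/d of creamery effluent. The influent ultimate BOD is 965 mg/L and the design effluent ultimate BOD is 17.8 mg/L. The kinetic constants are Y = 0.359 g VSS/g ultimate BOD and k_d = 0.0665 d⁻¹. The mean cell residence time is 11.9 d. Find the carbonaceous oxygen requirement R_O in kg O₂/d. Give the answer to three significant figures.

Correct the yield for decay: Y_obs = Y/(1 + k_d θ_c) = 0.359 / (1 + 0.0665 × 11.9) = 0.359 / 1.791 = 0.2004.
ΔS = 965 − 17.8 = 947.2 mg/L, so the substrate removal rate is 1160 × 947.2/1000 = 1099 kg ultimate BOD/d.
Biomass synthesised: P_X = Y_obs × 1099 = 220.2 kg VSS/d.
Carbonaceous O₂ demand = substrate oxidised − cell-mass equivalent = 1099 − 1.42 × 220.2 = 786.1 kg O₂/d.

R_O ≈ 786 kg O₂/d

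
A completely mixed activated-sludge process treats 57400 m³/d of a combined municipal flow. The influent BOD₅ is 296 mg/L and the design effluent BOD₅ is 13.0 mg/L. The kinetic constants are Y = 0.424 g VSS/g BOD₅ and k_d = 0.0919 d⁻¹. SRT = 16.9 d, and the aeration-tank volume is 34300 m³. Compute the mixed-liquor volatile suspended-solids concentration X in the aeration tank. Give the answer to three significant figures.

X = Y·Q·ΔS·θ_c / [V·(1 + k_d θ_c)] = 0.424 × 57400 × (296 − 13.0) × 16.9 / [34300 × (1 + 0.0919 × 16.9)] = 1329 mg/L.

X ≈ 1330 mg/L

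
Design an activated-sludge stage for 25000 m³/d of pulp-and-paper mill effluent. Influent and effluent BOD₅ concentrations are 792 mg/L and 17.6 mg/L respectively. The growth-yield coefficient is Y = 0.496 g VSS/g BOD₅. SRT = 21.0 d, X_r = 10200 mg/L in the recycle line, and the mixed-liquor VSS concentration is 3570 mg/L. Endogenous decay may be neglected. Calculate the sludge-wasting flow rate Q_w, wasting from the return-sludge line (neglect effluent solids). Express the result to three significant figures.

Q_w ≈ 941 m³/d

With k_d = 0 the design equation reduces to V = Y Q (S₀−S) θ_c / X = 0.496 × 25000 × (792 − 17.6) × 21.0 / 3570 = 56486 m³.
Q_w = (V·X)/(θ_c X_r) = 56486 × 3570 / (21.0 × 10200) = 941.4 m³/d.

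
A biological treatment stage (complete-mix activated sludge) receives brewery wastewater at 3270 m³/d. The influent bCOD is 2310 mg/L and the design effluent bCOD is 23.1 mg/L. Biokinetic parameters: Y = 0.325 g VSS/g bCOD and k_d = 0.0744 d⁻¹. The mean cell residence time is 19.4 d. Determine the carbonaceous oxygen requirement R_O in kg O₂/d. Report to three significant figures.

Y_obs = Y / (1 + k_d θ_c) = 0.325 / (1 + 0.0744 × 19.4) = 0.325 / 2.443 = 0.1330.
Substrate removed = Q·(S₀ − S) = 3270 m³/d × (2310 − 23.1) g/m³ = 7.48×10^6 g/d = 7478 kg/d.
Net sludge production P_X = 0.1330 × 7478 = 994.7 kg VSS/d.
R_O = Q·(S₀ − S) − 1.42·P_X = 7478 − 1.42 × 994.7 = 6066 kg O₂/d.

R_O ≈ 6070 kg O₂/d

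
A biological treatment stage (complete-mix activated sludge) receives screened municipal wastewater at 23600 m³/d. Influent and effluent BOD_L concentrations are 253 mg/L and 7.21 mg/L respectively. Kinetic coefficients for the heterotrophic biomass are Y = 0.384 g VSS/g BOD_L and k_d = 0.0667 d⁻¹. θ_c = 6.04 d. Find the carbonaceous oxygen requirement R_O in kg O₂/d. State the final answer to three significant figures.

Y_obs = Y / (1 + k_d θ_c) = 0.384 / (1 + 0.0667 × 6.04) = 0.384 / 1.403 = 0.2737.
Q·(S₀ − S) = 23600 × (253 − 7.21) × 10⁻³ = 5801 kg/d removed.
P_X = Y_obs·Q·(S₀ − S) = 0.2737 × 5801 = 1588 kg VSS/d.
R_O = Q·ΔS − 1.42 P_X = 5801 − 2255 = 3546 kg O₂/d.

R_O ≈ 3550 kg O₂/d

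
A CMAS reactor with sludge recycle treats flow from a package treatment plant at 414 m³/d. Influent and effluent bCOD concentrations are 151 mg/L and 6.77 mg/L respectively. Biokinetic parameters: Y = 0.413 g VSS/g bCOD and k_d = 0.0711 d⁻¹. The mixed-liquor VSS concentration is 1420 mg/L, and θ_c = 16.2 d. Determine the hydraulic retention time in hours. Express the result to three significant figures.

τ ≈ 7.58 h

From the SRT design equation V = Y Q (S₀−S) θ_c / [X (1 + k_d θ_c)] = 0.413 × 414 × (151 − 6.77) × 16.2 / [1420 × (1 + 0.0711 × 16.2)] = 4×10^5 / 3056 = 130.7 m³.
Hydraulic retention time τ = V/Q = 130.7 / 414 = 0.3158 d = 7.579 h.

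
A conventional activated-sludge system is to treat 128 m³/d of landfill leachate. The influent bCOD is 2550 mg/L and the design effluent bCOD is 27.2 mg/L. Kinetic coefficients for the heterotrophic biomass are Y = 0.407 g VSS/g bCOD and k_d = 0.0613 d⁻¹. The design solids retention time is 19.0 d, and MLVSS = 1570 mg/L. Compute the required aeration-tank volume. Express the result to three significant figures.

V ≈ 735 m³

Steady-state biomass mass balance: V·X·(1 + k_d·θ_c) = Y·Q·(S₀ − S)·θ_c, so V = 0.407 × 128 × (2550 − 27.2) × 19.0 / [1570 × (1 + 0.0613 × 19.0)] = 2.5×10^6 / 3399 = 734.8 m³.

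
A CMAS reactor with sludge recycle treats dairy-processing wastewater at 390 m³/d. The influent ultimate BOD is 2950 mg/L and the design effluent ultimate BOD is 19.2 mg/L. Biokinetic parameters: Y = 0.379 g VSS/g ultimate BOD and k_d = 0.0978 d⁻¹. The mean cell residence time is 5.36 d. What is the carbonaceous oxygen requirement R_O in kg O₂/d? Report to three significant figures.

R_O ≈ 739 kg O₂/d

Y_obs = Y / (1 + k_d θ_c) = 0.379 / (1 + 0.0978 × 5.36) = 0.379 / 1.524 = 0.2487.
Substrate removed = Q·(S₀ − S) = 390 m³/d × (2950 − 19.2) g/m³ = 1.14×10^6 g/d = 1143 kg/d.
Biomass synthesised: P_X = Y_obs × 1143 = 284.2 kg VSS/d.
R_O = Q·(S₀ − S) − 1.42·P_X = 1143 − 1.42 × 284.2 = 739.4 kg O₂/d.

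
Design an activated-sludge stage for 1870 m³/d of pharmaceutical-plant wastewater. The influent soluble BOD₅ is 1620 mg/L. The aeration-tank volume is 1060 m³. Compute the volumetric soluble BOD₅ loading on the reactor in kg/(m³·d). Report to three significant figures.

Volumetric loading L_v = Q·S₀ / V = 1870 × 1620 g/m³ / 1060 m³ = 2858 g/(m³·d) = 2.858 kg soluble BOD₅/(m³·d).

L_v ≈ 2.86 kg soluble BOD₅/(m³·d)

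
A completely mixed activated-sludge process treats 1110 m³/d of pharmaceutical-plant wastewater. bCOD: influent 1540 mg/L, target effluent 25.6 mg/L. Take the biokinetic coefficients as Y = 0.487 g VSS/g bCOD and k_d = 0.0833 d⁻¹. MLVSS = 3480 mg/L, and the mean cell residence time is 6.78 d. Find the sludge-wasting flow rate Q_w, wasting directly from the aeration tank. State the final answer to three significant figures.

Q_w ≈ 150 m³/d

Steady-state biomass mass balance: V·X·(1 + k_d·θ_c) = Y·Q·(S₀ − S)·θ_c, so V = 0.487 × 1110 × (1540 − 25.6) × 6.78 / [3480 × (1 + 0.0833 × 6.78)] = 5.55×10^6 / 5445 = 1019 m³.
With mixed-liquor wasting, θ_c = V/Q_w, so Q_w = V/θ_c = 1019/6.78 = 150.3 m³/d.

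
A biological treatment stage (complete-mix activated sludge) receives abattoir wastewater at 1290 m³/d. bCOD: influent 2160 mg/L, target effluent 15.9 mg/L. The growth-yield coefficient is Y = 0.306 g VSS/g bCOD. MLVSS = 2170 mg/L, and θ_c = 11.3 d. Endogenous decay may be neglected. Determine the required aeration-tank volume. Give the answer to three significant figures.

V ≈ 4410 m³

V·X = Y·Q·ΔS·θ_c gives V = 0.306 × 1290 × (2160 − 15.9) × 11.3 / 2170 = 4407 m³.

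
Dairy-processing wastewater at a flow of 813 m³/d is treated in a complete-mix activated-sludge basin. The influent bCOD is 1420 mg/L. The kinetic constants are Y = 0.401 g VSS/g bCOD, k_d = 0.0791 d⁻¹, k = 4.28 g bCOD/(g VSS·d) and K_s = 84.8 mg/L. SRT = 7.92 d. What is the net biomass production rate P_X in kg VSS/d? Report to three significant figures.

For a completely mixed reactor with recycle the Lawrence–McCarty relation gives S = K_s·(1 + k_d·θ_c) / [θ_c·(Y·k − k_d) − 1] = 84.8 × (1 + 0.0791 × 7.92) / [7.92 × (0.401 × 4.28 − 0.0791) − 1] = 137.9 / 11.97 = 11.53 mg/L.
Y_obs = Y / (1 + k_d θ_c) = 0.401 / (1 + 0.0791 × 7.92) = 0.401 / 1.626 = 0.2465.
Mass of bCOD removed per day: Q(S₀ − S) = 813 × 1408 g/m³ = 1145 kg/d.
Net biomass production P_X = Y_obs × Q·(S₀ − S) = 0.2465 × 1145 = 282.3 kg VSS/d.

P_X ≈ 282 kg VSS/d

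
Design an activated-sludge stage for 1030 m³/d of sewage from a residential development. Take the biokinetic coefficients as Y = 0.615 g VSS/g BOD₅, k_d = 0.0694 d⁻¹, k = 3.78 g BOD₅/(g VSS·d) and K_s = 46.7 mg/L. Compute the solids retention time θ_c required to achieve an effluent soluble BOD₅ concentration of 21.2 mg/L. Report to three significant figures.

θ_c ≈ 1.52 d

At the target effluent, Y k S/(K_s+S) = 0.615×3.78×21.2/67.90 = 0.7258 d⁻¹.
Then 1/θ_c = μ − k_d = 0.7258 − 0.0694 = 0.6564 d⁻¹, giving θ_c = 1.523 d.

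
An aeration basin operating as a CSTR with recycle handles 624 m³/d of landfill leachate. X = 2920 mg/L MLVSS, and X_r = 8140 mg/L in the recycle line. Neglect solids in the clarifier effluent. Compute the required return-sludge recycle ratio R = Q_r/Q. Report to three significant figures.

Mass balance around the secondary clarifier (neglecting effluent solids): R = X / (X_r − X) = 2920 / (8140 − 2920) = 0.5594.

R ≈ 0.559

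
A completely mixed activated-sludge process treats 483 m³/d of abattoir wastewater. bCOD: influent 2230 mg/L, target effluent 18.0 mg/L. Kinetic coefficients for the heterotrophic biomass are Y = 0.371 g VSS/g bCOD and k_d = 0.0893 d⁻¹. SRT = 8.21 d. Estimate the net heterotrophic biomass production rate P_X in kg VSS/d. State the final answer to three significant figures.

Correct the yield for decay: Y_obs = Y/(1 + k_d θ_c) = 0.371 / (1 + 0.0893 × 8.21) = 0.371 / 1.733 = 0.2141.
ΔS = 2230 − 18.0 = 2212 mg/L, so the substrate removal rate is 483 × 2212/1000 = 1068 kg bCOD/d.
Biomass produced: P_X = Y_obs·Q·ΔS = 0.2141 × 1068 ≈ 228.7 kg VSS/d.

P_X ≈ 229 kg VSS/d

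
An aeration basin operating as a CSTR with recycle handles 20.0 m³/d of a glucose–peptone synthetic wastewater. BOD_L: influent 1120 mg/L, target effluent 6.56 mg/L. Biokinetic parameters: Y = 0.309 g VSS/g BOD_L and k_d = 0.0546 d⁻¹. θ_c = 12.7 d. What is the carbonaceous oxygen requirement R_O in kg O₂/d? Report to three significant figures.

R_O ≈ 16.5 kg O₂/d

Y_obs = Y / (1 + k_d θ_c) = 0.309 / (1 + 0.0546 × 12.7) = 0.309 / 1.693 = 0.1825.
ΔS = 1120 − 6.56 = 1113 mg/L, so the substrate removal rate is 20.0 × 1113/1000 = 22.27 kg BOD_L/d.
Biomass synthesised: P_X = Y_obs × 22.27 = 4.063 kg VSS/d.
R_O = Q·(S₀ − S) − 1.42·P_X = 22.27 − 1.42 × 4.063 = 16.50 kg O₂/d.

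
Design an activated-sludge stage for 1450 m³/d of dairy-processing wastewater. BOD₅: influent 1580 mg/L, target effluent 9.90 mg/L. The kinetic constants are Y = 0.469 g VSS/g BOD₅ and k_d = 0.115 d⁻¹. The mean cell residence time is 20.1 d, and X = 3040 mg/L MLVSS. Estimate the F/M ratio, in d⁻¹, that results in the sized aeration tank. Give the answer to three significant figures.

Steady-state biomass mass balance: V·X·(1 + k_d·θ_c) = Y·Q·(S₀ − S)·θ_c, so V = 0.469 × 1450 × (1580 − 9.90) × 20.1 / [3040 × (1 + 0.115 × 20.1)] = 2.15×10^7 / 10067 = 2132 m³.
F/M = Q·S₀ / (V·X) = 1450 × 1580 / (2132 × 3040) = 0.3535 g BOD₅·(g VSS·d)⁻¹.

F/M ≈ 0.353 d⁻¹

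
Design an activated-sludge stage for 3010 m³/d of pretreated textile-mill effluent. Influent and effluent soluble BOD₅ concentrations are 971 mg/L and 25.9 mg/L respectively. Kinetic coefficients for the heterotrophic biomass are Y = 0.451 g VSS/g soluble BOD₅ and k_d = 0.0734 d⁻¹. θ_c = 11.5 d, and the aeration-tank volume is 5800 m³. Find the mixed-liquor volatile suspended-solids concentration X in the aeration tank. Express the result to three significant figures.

Solving the biomass balance for X: X = Y Q (S₀−S) θ_c / [V (1+k_d θ_c)] = 0.451 × 3010 × (971 − 25.9) × 11.5 / [5800 × (1 + 0.0734 × 11.5)] = 1379 mg/L.

X ≈ 1380 mg/L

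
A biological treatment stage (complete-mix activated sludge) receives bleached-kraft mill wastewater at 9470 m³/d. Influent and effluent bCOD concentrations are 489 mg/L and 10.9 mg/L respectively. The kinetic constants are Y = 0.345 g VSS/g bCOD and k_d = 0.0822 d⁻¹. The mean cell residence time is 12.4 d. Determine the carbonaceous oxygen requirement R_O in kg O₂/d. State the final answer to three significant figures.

R_O ≈ 3430 kg O₂/d

The observed yield is Y_obs = Y/(1 + k_d·θ_c) = 0.345 / (1 + 0.0822 × 12.4) = 0.345 / 2.019 = 0.1709 g VSS per g bCOD removed.
Q·(S₀ − S) = 9470 × (489 − 10.9) × 10⁻³ = 4528 kg/d removed.
Biomass synthesised: P_X = Y_obs × 4528 = 773.6 kg VSS/d.
R_O = Q·(S₀ − S) − 1.42·P_X = 4528 − 1.42 × 773.6 = 3429 kg O₂/d.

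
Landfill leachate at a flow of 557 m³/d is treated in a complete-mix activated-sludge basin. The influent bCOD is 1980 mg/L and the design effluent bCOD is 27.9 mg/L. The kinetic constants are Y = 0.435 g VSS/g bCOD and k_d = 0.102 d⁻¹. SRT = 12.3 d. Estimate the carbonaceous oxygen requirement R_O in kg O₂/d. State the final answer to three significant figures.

Correct the yield for decay: Y_obs = Y/(1 + k_d θ_c) = 0.435 / (1 + 0.102 × 12.3) = 0.435 / 2.255 = 0.1929.
Q·(S₀ − S) = 557 × (1980 − 27.9) × 10⁻³ = 1087 kg/d removed.
Biomass synthesised: P_X = Y_obs × 1087 = 209.8 kg VSS/d.
Carbonaceous O₂ demand = substrate oxidised − cell-mass equivalent = 1087 − 1.42 × 209.8 = 789.4 kg O₂/d.

R_O ≈ 789 kg O₂/d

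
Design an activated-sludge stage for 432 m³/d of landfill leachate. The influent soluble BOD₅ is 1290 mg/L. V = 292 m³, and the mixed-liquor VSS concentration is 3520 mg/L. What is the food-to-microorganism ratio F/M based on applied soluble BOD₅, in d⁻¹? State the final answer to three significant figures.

Food-to-microorganism ratio F/M = Q S₀ / (V X) = 432 × 1290 / (292.0 × 3520) = 0.5422 d⁻¹.

F/M ≈ 0.542 d⁻¹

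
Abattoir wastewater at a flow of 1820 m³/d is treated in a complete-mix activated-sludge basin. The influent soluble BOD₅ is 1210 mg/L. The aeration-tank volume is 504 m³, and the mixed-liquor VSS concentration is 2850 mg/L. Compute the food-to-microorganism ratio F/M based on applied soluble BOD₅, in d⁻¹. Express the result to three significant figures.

F/M ≈ 1.53 d⁻¹

Food-to-microorganism ratio F/M = Q S₀ / (V X) = 1820 × 1210 / (504.0 × 2850) = 1.533 d⁻¹.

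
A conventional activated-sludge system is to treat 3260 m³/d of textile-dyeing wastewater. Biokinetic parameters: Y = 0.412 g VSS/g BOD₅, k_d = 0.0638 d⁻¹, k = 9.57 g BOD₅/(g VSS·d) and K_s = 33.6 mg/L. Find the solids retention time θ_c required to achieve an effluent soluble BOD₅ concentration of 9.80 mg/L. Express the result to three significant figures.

θ_c ≈ 1.21 d

Specific growth rate at S = 9.80 mg/L: μ = YkS/(K_s+S) = 0.412·9.57·9.80/(33.6+9.80) = 0.8903 d⁻¹.
Then 1/θ_c = μ − k_d = 0.8903 − 0.0638 = 0.8265 d⁻¹, giving θ_c = 1.210 d.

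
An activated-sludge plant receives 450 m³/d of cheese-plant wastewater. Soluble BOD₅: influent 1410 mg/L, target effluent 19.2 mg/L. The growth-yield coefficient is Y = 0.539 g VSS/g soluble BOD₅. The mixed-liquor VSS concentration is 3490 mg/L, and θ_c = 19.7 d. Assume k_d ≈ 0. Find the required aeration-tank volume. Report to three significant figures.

V·X = Y·Q·ΔS·θ_c gives V = 0.539 × 450 × (1410 − 19.2) × 19.7 / 3490 = 1904 m³.

V ≈ 1900 m³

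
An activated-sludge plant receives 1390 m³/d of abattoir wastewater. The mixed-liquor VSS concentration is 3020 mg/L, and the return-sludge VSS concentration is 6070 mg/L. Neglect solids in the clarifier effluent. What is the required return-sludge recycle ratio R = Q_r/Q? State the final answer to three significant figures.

Mass balance around the secondary clarifier (neglecting effluent solids): R = X / (X_r − X) = 3020 / (6070 − 3020) = 0.9902.

R ≈ 0.990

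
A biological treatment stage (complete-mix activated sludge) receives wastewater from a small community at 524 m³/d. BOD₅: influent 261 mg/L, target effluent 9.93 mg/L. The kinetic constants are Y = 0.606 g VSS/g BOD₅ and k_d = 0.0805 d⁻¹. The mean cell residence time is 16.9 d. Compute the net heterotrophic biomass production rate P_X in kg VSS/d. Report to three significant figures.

P_X ≈ 33.8 kg VSS/d

The observed yield is Y_obs = Y/(1 + k_d·θ_c) = 0.606 / (1 + 0.0805 × 16.9) = 0.606 / 2.360 = 0.2567 g VSS per g BOD₅ removed.
Q·(S₀ − S) = 524 × (261 − 9.93) × 10⁻³ = 131.6 kg/d removed.
P_X = Y_obs · Q(S₀ − S) = 0.2567 × 131.6 = 33.78 kg VSS/d.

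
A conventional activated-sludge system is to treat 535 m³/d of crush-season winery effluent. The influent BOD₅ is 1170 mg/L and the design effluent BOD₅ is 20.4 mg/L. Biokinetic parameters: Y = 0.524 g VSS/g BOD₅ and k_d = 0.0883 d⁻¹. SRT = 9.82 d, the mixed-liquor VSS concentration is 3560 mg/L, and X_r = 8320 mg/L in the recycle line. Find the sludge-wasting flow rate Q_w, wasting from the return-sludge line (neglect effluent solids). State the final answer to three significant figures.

Q_w ≈ 20.7 m³/d

Rearranging the biomass balance for a CMAS with decay, V = Y·Q·ΔS·θ_c / [X·(1+k_d θ_c)] = 0.524 × 535 × (1170 − 20.4) × 9.82 / [3560 × (1 + 0.0883 × 9.82)] = 3.16×10^6 / 6647 = 476.1 m³.
Q_w = (V·X)/(θ_c X_r) = 476.1 × 3560 / (9.82 × 8320) = 20.75 m³/d.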